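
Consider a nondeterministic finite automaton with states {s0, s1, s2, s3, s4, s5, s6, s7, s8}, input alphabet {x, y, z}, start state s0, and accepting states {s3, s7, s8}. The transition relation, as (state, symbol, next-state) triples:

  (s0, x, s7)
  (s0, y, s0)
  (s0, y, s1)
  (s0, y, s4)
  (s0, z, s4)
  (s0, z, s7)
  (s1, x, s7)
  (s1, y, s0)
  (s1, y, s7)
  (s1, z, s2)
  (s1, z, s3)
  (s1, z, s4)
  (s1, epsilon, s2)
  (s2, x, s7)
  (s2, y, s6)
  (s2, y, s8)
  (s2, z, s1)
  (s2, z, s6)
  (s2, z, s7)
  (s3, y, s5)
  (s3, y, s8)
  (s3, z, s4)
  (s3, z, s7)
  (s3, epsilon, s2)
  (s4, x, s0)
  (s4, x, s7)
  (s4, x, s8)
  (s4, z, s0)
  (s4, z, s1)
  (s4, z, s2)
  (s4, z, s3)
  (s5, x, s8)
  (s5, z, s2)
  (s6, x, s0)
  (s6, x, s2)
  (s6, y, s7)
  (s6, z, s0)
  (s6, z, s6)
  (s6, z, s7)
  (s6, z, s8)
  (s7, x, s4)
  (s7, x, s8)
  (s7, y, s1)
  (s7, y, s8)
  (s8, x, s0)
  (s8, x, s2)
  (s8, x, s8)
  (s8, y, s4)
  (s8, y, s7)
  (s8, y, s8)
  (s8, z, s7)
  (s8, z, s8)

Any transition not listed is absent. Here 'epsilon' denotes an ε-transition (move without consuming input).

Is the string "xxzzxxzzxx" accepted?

Yes

Start in {s0}.
Read 'x': s0→{s7}; now {s7}.
Read 'x': s7→{s4, s8}; now {s4, s8}.
Read 'z': s4→{s0, s1, s2, s3}, s8→{s7, s8}; now {s0, s1, s2, s3, s7, s8}.
Read 'z': s0→{s4, s7}, s1→{s2, s3, s4}, s2→{s1, s6, s7}, s3→{s4, s7}, s7→∅, s8→{s7, s8}; now {s1, s2, s3, s4, s6, s7, s8}.
Read 'x': s1→{s7}, s2→{s7}, s3→∅, s4→{s0, s7, s8}, s6→{s0, s2}, s7→{s4, s8}, s8→{s0, s2, s8}; now {s0, s2, s4, s7, s8}.
Read 'x': s0→{s7}, s2→{s7}, s4→{s0, s7, s8}, s7→{s4, s8}, s8→{s0, s2, s8}; now {s0, s2, s4, s7, s8}.
Read 'z': s0→{s4, s7}, s2→{s1, s6, s7}, s4→{s0, s1, s2, s3}, s7→∅, s8→{s7, s8}; now {s0, s1, s2, s3, s4, s6, s7, s8}.
Read 'z': s0→{s4, s7}, s1→{s2, s3, s4}, s2→{s1, s6, s7}, s3→{s4, s7}, s4→{s0, s1, s2, s3}, s6→{s0, s6, s7, s8}, s7→∅, s8→{s7, s8}; now {s0, s1, s2, s3, s4, s6, s7, s8}.
Read 'x': s0→{s7}, s1→{s7}, s2→{s7}, s3→∅, s4→{s0, s7, s8}, s6→{s0, s2}, s7→{s4, s8}, s8→{s0, s2, s8}; now {s0, s2, s4, s7, s8}.
Read 'x': s0→{s7}, s2→{s7}, s4→{s0, s7, s8}, s7→{s4, s8}, s8→{s0, s2, s8}; now {s0, s2, s4, s7, s8}.
The final set {s0, s2, s4, s7, s8} contains the accepting states s7, s8.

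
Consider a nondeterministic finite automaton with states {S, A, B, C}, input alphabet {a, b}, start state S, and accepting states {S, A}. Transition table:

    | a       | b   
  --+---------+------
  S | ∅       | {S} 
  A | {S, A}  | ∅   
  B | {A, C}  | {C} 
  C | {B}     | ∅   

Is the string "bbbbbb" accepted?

Yes

Start in {S}.
Read 'b': S→{S}; now {S}.
Read 'b': S→{S}; now {S}.
Read 'b': S→{S}; now {S}.
Read 'b': S→{S}; now {S}.
Read 'b': S→{S}; now {S}.
Read 'b': S→{S}; now {S}.
The final set {S} contains the accepting state S.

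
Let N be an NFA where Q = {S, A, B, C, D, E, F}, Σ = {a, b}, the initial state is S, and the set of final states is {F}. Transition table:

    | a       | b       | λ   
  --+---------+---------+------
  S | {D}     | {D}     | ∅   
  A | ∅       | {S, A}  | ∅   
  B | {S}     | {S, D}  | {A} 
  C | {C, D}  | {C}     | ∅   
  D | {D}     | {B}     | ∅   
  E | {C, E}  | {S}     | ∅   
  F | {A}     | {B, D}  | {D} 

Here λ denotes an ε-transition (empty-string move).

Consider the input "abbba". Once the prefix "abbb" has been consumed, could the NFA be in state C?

No

Start in {S}.
Read 'a': S→{D}; now {D}.
Read 'b': D→{B}; union {B}; ε-closure = {A, B}.
Read 'b': A→{S, A}, B→{S, D}; now {S, A, D}.
Read 'b': S→{D}, A→{S, A}, D→{B}; now {S, A, B, D}.
State C is not in {S, A, B, D}.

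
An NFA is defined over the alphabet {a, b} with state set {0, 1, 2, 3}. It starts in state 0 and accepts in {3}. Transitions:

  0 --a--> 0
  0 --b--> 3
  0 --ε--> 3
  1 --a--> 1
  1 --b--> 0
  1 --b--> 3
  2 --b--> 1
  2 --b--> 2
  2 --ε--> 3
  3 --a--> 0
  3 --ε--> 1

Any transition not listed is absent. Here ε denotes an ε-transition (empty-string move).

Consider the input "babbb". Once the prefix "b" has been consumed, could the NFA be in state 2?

No

Start: ε-closure({0}) = {0, 1, 3}.
Read 'b': 0→{3}, 1→{0, 3}, 3→∅; union {0, 3}; ε-closure = {0, 1, 3}.
State 2 is not in {0, 1, 3}.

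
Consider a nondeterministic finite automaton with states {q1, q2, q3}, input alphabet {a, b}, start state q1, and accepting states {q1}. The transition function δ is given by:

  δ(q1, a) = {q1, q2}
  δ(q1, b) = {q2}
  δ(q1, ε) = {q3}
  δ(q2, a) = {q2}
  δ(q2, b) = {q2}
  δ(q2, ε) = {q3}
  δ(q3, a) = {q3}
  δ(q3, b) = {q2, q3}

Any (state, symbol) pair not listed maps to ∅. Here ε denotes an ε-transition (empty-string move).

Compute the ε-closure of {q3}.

{q3}

Begin with {q3}.
No ε-moves leave this set, so the closure equals the set itself.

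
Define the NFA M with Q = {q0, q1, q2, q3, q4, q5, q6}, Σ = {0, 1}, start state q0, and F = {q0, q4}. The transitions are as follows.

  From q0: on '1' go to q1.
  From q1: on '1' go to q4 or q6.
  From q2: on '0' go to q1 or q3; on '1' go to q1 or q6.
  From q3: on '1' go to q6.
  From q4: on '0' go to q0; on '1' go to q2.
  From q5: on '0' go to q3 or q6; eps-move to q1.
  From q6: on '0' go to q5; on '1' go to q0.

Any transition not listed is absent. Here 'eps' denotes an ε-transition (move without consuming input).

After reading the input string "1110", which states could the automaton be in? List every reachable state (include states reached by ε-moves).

Start in {q0}.
Read '1': q0→{q1}; now {q1}.
Read '1': q1→{q4, q6}; now {q4, q6}.
Read '1': q4→{q2}, q6→{q0}; now {q0, q2}.
Read '0': q0→∅, q2→{q1, q3}; now {q1, q3}.

{q1, q3}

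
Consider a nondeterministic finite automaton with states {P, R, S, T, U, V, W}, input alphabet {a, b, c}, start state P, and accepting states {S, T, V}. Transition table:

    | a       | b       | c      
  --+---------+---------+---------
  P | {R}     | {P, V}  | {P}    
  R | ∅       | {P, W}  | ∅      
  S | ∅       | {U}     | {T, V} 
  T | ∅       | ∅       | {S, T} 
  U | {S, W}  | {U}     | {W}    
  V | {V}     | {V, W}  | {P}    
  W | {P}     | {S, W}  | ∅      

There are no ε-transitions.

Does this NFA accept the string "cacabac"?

No

Start in {P}.
Read 'c': P→{P}; now {P}.
Read 'a': P→{R}; now {R}.
Read 'c': R→∅; now ∅.
The set is empty and remains empty for the remaining 4 symbols.
The final set ∅ contains no accepting state.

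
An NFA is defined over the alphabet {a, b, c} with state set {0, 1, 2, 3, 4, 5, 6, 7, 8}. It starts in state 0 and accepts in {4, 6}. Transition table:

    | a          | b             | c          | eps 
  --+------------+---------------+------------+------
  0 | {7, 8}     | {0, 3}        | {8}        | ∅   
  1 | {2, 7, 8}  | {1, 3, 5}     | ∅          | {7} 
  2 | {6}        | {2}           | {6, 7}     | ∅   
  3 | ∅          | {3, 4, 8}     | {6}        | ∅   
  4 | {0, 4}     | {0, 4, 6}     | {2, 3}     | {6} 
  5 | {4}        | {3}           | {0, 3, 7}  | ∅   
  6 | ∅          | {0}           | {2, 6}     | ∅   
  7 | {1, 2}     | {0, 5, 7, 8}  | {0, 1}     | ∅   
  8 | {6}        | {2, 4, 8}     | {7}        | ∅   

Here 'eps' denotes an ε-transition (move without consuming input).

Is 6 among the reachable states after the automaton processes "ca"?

Start in {0}.
Read 'c': {0} → {8}.
Read 'a': {8} → {6}.
State 6 is in {6}.

Yes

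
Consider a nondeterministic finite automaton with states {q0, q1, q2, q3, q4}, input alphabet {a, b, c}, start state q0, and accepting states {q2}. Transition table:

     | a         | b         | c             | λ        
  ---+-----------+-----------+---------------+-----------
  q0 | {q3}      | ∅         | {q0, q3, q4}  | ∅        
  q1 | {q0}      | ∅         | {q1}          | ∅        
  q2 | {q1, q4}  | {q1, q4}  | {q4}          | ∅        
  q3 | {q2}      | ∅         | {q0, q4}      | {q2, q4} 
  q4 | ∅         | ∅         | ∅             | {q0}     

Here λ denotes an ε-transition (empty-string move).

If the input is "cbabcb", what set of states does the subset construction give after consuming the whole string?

Start in {q0}.
Read 'c': q0→{q0, q3, q4}; union {q0, q3, q4}; ε-closure = {q0, q2, q3, q4}.
Read 'b': q0→∅, q2→{q1, q4}, q3→∅, q4→∅; union {q1, q4}; ε-closure = {q0, q1, q4}.
Read 'a': q0→{q3}, q1→{q0}, q4→∅; union {q0, q3}; ε-closure = {q0, q2, q3, q4}.
Read 'b': q0→∅, q2→{q1, q4}, q3→∅, q4→∅; union {q1, q4}; ε-closure = {q0, q1, q4}.
Read 'c': q0→{q0, q3, q4}, q1→{q1}, q4→∅; union {q0, q1, q3, q4}; ε-closure = {q0, q1, q2, q3, q4}.
Read 'b': q0→∅, q1→∅, q2→{q1, q4}, q3→∅, q4→∅; union {q1, q4}; ε-closure = {q0, q1, q4}.

{q0, q1, q4}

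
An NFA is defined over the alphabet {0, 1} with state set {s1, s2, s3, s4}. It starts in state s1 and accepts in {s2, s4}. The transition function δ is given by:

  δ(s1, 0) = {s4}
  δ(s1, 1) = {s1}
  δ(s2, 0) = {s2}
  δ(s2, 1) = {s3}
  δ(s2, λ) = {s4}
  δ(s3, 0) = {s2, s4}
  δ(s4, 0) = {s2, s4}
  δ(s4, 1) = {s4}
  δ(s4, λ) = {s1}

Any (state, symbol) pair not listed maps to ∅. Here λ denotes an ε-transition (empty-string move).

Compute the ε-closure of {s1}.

Begin with {s1}.
No ε-moves leave this set, so the closure equals the set itself.

{s1}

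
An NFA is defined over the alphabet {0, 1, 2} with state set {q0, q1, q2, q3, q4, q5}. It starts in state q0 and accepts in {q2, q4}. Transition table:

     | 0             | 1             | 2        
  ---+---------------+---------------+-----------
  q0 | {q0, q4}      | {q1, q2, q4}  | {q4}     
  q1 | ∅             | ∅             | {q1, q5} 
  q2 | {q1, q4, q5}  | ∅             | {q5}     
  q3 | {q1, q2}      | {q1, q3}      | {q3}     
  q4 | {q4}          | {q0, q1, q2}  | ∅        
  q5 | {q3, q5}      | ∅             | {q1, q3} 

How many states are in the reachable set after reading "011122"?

Start in {q0}.
Read '0': q0→{q0, q4}; now {q0, q4}.
Read '1': q0→{q1, q2, q4}, q4→{q0, q1, q2}; now {q0, q1, q2, q4}.
Read '1': q0→{q1, q2, q4}, q1→∅, q2→∅, q4→{q0, q1, q2}; now {q0, q1, q2, q4}.
Read '1': q0→{q1, q2, q4}, q1→∅, q2→∅, q4→{q0, q1, q2}; now {q0, q1, q2, q4}.
Read '2': q0→{q4}, q1→{q1, q5}, q2→{q5}, q4→∅; now {q1, q4, q5}.
Read '2': q1→{q1, q5}, q4→∅, q5→{q1, q3}; now {q1, q3, q5}.
That set has 3 states.

3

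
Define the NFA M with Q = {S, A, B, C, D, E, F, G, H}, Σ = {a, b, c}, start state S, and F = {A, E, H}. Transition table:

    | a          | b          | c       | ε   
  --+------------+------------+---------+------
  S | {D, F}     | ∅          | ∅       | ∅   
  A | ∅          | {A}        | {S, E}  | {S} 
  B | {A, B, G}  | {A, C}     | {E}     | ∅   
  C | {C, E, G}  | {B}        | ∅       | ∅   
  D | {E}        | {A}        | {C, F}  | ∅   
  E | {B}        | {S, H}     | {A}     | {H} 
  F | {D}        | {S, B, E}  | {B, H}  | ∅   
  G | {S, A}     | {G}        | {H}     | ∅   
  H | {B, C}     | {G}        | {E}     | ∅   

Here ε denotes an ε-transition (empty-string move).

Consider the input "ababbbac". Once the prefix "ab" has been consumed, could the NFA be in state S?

Start in {S}.
Read 'a': {S} → {D, F}.
Read 'b': {D, F} → {S, A, B, E, H}.
State S is in {S, A, B, E, H}.

Yes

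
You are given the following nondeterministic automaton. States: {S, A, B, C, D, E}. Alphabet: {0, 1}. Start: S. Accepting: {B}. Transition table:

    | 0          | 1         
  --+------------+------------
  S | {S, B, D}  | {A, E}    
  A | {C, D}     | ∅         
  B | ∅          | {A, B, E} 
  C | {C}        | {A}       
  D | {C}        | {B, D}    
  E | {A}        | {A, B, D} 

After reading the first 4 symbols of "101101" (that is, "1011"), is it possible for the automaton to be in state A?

Start in {S}.
Read '1': {S} → {A, E}.
Read '0': {A, E} → {A, C, D}.
Read '1': {A, C, D} → {A, B, D}.
Read '1': {A, B, D} → {A, B, D, E}.
State A is in {A, B, D, E}.

Yes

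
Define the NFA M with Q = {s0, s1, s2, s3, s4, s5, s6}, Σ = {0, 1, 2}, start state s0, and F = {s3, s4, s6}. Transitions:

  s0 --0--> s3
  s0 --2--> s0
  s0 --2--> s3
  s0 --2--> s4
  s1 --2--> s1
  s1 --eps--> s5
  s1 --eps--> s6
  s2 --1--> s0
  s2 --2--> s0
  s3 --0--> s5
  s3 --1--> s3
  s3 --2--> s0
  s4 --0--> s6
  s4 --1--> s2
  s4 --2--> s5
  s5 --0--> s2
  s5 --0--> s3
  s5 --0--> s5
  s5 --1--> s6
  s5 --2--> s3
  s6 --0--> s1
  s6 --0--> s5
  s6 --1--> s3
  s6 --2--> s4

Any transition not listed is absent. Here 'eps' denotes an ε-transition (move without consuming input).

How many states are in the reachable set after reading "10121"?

0

Start in {s0}.
Read '1': s0→∅; now ∅.
The set is empty and remains empty for the remaining 4 symbols.
That set has 0 states.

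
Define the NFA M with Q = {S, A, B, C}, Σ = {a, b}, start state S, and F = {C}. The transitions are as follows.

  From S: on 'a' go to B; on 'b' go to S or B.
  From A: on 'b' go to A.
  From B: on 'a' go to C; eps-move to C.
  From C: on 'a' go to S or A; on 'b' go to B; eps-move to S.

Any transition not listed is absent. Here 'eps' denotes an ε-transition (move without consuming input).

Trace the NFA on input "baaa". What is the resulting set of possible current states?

Start in {S}.
Read 'b': S→{S, B}; union {S, B}; ε-closure = {S, B, C}.
Read 'a': S→{B}, B→{C}, C→{S, A}; now {S, A, B, C}.
Read 'a': S→{B}, A→∅, B→{C}, C→{S, A}; now {S, A, B, C}.
Read 'a': S→{B}, A→∅, B→{C}, C→{S, A}; now {S, A, B, C}.

{S, A, B, C}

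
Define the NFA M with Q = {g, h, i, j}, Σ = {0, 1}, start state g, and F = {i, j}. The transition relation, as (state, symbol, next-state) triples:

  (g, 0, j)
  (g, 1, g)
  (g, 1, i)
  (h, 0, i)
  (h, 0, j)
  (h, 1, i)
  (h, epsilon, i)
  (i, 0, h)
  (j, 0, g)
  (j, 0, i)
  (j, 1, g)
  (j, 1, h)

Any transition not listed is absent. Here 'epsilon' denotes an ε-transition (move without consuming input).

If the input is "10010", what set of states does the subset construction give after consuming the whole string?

Start in {g}.
Read '1': g→{g, i}; now {g, i}.
Read '0': g→{j}, i→{h}; union {h, j}; ε-closure = {h, i, j}.
Read '0': h→{i, j}, i→{h}, j→{g, i}; now {g, h, i, j}.
Read '1': g→{g, i}, h→{i}, i→∅, j→{g, h}; now {g, h, i}.
Read '0': g→{j}, h→{i, j}, i→{h}; now {h, i, j}.

{h, i, j}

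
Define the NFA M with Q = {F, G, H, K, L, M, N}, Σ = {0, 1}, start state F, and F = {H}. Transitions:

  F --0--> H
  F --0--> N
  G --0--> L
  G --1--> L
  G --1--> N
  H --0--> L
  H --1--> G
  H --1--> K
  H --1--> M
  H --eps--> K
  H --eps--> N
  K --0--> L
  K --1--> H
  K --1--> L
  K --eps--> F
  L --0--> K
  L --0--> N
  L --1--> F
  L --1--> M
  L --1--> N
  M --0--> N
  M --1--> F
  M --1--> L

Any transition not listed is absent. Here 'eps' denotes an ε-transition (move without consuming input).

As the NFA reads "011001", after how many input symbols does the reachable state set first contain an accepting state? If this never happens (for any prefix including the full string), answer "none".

1

Start in {F}.
Read '0': F→{H, N}; union {H, N}; ε-closure = {F, H, K, N}.
None of the earlier sets intersect F, but {F, H, K, N} does.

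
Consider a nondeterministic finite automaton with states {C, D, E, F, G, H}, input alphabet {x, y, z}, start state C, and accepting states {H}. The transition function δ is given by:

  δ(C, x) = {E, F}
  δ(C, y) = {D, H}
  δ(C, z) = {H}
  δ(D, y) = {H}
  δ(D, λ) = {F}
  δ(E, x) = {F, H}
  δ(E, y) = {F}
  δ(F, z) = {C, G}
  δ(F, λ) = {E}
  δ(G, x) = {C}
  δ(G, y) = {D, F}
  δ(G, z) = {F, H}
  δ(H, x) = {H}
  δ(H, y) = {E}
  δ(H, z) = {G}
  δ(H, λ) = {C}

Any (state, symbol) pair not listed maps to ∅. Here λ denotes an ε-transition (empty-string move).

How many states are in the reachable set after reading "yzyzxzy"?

Start in {C}.
Read 'y': {C} → {C, D, E, F, H}.
Read 'z': {C, D, E, F, H} → {C, G, H}.
Read 'y': {C, G, H} → {C, D, E, F, H}.
Read 'z': {C, D, E, F, H} → {C, G, H}.
Read 'x': {C, G, H} → {C, E, F, H}.
Read 'z': {C, E, F, H} → {C, G, H}.
Read 'y': {C, G, H} → {C, D, E, F, H}.
That set has 5 states.

5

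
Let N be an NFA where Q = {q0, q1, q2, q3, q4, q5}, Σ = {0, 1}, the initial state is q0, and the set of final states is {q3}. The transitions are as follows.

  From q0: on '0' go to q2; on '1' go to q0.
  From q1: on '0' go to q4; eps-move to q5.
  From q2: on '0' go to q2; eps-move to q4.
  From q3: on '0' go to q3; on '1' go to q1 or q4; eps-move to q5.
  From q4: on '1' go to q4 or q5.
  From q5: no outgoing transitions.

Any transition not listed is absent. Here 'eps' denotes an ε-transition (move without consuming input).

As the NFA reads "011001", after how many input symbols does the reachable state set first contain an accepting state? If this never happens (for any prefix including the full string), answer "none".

none

Start in {q0}.
Read '0': {q0} → {q2, q4}.
Read '1': {q2, q4} → {q4, q5}.
Read '1': {q4, q5} → {q4, q5}.
Read '0': {q4, q5} → ∅.
The set is empty and remains empty for the remaining 2 symbols.
No reachable set along the way intersects F.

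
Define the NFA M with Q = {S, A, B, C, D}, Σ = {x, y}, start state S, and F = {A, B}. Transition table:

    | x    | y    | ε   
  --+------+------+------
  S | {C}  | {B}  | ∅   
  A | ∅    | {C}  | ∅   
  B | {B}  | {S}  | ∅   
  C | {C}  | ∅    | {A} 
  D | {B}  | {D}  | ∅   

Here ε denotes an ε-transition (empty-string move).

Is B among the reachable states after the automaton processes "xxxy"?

No

Start in {S}.
Read 'x': S→{C}; union {C}; ε-closure = {A, C}.
Read 'x': A→∅, C→{C}; union {C}; ε-closure = {A, C}.
Read 'x': A→∅, C→{C}; union {C}; ε-closure = {A, C}.
Read 'y': A→{C}, C→∅; union {C}; ε-closure = {A, C}.
State B is not in {A, C}.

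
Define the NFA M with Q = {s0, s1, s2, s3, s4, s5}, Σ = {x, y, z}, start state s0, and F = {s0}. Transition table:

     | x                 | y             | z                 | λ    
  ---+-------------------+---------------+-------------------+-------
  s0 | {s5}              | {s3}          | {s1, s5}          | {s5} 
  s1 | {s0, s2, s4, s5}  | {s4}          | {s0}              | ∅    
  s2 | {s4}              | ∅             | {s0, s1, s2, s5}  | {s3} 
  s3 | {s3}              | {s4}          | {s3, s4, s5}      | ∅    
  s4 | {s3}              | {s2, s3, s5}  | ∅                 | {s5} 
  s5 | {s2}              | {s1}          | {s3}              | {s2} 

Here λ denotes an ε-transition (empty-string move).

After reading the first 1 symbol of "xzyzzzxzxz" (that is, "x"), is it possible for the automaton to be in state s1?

No

Start: ε-closure({s0}) = {s0, s2, s3, s5}.
Read 'x': s0→{s5}, s2→{s4}, s3→{s3}, s5→{s2}; now {s2, s3, s4, s5}.
State s1 is not in {s2, s3, s4, s5}.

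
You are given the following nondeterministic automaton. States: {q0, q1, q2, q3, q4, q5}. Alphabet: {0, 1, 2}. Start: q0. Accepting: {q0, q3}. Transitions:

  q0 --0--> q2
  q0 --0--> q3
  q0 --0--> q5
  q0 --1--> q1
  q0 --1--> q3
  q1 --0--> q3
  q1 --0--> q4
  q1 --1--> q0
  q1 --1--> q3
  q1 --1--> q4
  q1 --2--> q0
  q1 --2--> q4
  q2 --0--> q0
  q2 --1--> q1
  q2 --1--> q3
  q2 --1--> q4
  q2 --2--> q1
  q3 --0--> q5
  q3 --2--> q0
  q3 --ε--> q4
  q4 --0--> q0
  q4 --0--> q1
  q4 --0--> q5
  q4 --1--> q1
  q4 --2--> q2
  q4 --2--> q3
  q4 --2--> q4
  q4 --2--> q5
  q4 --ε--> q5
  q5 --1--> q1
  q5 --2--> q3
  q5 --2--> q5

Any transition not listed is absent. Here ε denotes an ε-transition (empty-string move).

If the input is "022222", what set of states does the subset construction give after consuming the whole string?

Start in {q0}.
Read '0': {q0} → {q2, q3, q4, q5}.
Read '2': {q2, q3, q4, q5} → {q0, q1, q2, q3, q4, q5}.
Read '2': {q0, q1, q2, q3, q4, q5} → {q0, q1, q2, q3, q4, q5}.
Read '2': {q0, q1, q2, q3, q4, q5} → {q0, q1, q2, q3, q4, q5}.
Read '2': {q0, q1, q2, q3, q4, q5} → {q0, q1, q2, q3, q4, q5}.
Read '2': {q0, q1, q2, q3, q4, q5} → {q0, q1, q2, q3, q4, q5}.

{q0, q1, q2, q3, q4, q5}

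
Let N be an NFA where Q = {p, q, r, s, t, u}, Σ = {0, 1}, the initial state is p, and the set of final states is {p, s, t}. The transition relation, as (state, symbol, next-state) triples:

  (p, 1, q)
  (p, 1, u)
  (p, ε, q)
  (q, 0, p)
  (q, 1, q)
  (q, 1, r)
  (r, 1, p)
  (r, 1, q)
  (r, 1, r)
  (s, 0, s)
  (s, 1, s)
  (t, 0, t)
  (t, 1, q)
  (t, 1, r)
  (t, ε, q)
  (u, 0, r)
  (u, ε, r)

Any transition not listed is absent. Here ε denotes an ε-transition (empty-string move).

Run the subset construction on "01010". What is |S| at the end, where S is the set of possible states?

3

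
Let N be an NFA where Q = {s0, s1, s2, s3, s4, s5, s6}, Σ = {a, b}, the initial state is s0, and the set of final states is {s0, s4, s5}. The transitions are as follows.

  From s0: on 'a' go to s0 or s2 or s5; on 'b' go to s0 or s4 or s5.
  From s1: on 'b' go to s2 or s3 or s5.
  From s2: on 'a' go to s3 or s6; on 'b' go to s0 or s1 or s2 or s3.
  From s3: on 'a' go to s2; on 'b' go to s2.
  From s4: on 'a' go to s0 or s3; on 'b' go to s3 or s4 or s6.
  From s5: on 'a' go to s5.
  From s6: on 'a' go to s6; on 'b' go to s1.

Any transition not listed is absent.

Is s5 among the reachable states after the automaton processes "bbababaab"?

Yes

Start in {s0}.
Read 'b': {s0} → {s0, s4, s5}.
Read 'b': {s0, s4, s5} → {s0, s3, s4, s5, s6}.
Read 'a': {s0, s3, s4, s5, s6} → {s0, s2, s3, s5, s6}.
Read 'b': {s0, s2, s3, s5, s6} → {s0, s1, s2, s3, s4, s5}.
Read 'a': {s0, s1, s2, s3, s4, s5} → {s0, s2, s3, s5, s6}.
Read 'b': {s0, s2, s3, s5, s6} → {s0, s1, s2, s3, s4, s5}.
Read 'a': {s0, s1, s2, s3, s4, s5} → {s0, s2, s3, s5, s6}.
Read 'a': {s0, s2, s3, s5, s6} → {s0, s2, s3, s5, s6}.
Read 'b': {s0, s2, s3, s5, s6} → {s0, s1, s2, s3, s4, s5}.
State s5 is in {s0, s1, s2, s3, s4, s5}.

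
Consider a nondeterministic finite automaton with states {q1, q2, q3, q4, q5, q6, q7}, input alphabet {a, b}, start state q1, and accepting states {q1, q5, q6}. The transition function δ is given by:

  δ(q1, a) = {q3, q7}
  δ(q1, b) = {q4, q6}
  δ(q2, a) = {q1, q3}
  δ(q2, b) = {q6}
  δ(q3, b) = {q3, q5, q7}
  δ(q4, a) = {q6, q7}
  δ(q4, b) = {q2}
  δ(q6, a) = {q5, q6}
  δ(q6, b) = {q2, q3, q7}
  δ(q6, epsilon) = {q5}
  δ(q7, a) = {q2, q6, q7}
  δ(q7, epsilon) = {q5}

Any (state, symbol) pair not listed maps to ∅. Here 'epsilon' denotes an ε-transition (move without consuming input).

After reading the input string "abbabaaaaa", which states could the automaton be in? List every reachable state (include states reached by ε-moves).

Start in {q1}.
Read 'a': {q1} → {q3, q5, q7}.
Read 'b': {q3, q5, q7} → {q3, q5, q7}.
Read 'b': {q3, q5, q7} → {q3, q5, q7}.
Read 'a': {q3, q5, q7} → {q2, q5, q6, q7}.
Read 'b': {q2, q5, q6, q7} → {q2, q3, q5, q6, q7}.
Read 'a': {q2, q3, q5, q6, q7} → {q1, q2, q3, q5, q6, q7}.
Read 'a': {q1, q2, q3, q5, q6, q7} → {q1, q2, q3, q5, q6, q7}.
Read 'a': {q1, q2, q3, q5, q6, q7} → {q1, q2, q3, q5, q6, q7}.
Read 'a': {q1, q2, q3, q5, q6, q7} → {q1, q2, q3, q5, q6, q7}.
Read 'a': {q1, q2, q3, q5, q6, q7} → {q1, q2, q3, q5, q6, q7}.

{q1, q2, q3, q5, q6, q7}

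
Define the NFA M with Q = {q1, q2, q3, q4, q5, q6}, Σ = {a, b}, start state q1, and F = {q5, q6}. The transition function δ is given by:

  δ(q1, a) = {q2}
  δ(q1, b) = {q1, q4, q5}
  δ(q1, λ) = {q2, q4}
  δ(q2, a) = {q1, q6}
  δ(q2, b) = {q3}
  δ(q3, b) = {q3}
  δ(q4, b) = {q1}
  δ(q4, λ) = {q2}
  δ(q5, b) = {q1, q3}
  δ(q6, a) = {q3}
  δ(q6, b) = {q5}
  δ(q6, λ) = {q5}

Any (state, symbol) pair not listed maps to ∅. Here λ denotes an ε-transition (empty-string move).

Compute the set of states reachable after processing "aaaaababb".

{q1, q2, q3, q4, q5}

Start: ε-closure({q1}) = {q1, q2, q4}.
Read 'a': q1→{q2}, q2→{q1, q6}, q4→∅; union {q1, q2, q6}; ε-closure = {q1, q2, q4, q5, q6}.
Read 'a': q1→{q2}, q2→{q1, q6}, q4→∅, q5→∅, q6→{q3}; union {q1, q2, q3, q6}; ε-closure = {q1, q2, q3, q4, q5, q6}.
Read 'a': q1→{q2}, q2→{q1, q6}, q3→∅, q4→∅, q5→∅, q6→{q3}; union {q1, q2, q3, q6}; ε-closure = {q1, q2, q3, q4, q5, q6}.
Read 'a': q1→{q2}, q2→{q1, q6}, q3→∅, q4→∅, q5→∅, q6→{q3}; union {q1, q2, q3, q6}; ε-closure = {q1, q2, q3, q4, q5, q6}.
Read 'a': q1→{q2}, q2→{q1, q6}, q3→∅, q4→∅, q5→∅, q6→{q3}; union {q1, q2, q3, q6}; ε-closure = {q1, q2, q3, q4, q5, q6}.
Read 'b': q1→{q1, q4, q5}, q2→{q3}, q3→{q3}, q4→{q1}, q5→{q1, q3}, q6→{q5}; union {q1, q3, q4, q5}; ε-closure = {q1, q2, q3, q4, q5}.
Read 'a': q1→{q2}, q2→{q1, q6}, q3→∅, q4→∅, q5→∅; union {q1, q2, q6}; ε-closure = {q1, q2, q4, q5, q6}.
Read 'b': q1→{q1, q4, q5}, q2→{q3}, q4→{q1}, q5→{q1, q3}, q6→{q5}; union {q1, q3, q4, q5}; ε-closure = {q1, q2, q3, q4, q5}.
Read 'b': q1→{q1, q4, q5}, q2→{q3}, q3→{q3}, q4→{q1}, q5→{q1, q3}; union {q1, q3, q4, q5}; ε-closure = {q1, q2, q3, q4, q5}.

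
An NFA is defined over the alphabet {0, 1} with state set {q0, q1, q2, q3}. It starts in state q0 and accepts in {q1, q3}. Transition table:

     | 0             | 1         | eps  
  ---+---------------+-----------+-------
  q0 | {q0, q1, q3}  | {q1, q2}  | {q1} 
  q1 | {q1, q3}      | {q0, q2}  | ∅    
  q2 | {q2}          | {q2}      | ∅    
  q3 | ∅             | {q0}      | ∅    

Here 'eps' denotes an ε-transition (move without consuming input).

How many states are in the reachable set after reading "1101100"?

4

Start: ε-closure({q0}) = {q0, q1}.
Read '1': q0→{q1, q2}, q1→{q0, q2}; now {q0, q1, q2}.
Read '1': q0→{q1, q2}, q1→{q0, q2}, q2→{q2}; now {q0, q1, q2}.
Read '0': q0→{q0, q1, q3}, q1→{q1, q3}, q2→{q2}; now {q0, q1, q2, q3}.
Read '1': q0→{q1, q2}, q1→{q0, q2}, q2→{q2}, q3→{q0}; now {q0, q1, q2}.
Read '1': q0→{q1, q2}, q1→{q0, q2}, q2→{q2}; now {q0, q1, q2}.
Read '0': q0→{q0, q1, q3}, q1→{q1, q3}, q2→{q2}; now {q0, q1, q2, q3}.
Read '0': q0→{q0, q1, q3}, q1→{q1, q3}, q2→{q2}, q3→∅; now {q0, q1, q2, q3}.
That set has 4 states.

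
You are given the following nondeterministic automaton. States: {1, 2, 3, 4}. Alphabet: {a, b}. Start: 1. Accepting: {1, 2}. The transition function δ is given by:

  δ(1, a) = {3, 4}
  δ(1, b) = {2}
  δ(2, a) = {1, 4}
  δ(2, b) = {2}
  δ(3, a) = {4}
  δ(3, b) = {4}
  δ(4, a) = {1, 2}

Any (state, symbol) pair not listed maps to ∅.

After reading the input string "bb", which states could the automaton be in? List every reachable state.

{2}

Start in {1}.
Read 'b': 1→{2}; now {2}.
Read 'b': 2→{2}; now {2}.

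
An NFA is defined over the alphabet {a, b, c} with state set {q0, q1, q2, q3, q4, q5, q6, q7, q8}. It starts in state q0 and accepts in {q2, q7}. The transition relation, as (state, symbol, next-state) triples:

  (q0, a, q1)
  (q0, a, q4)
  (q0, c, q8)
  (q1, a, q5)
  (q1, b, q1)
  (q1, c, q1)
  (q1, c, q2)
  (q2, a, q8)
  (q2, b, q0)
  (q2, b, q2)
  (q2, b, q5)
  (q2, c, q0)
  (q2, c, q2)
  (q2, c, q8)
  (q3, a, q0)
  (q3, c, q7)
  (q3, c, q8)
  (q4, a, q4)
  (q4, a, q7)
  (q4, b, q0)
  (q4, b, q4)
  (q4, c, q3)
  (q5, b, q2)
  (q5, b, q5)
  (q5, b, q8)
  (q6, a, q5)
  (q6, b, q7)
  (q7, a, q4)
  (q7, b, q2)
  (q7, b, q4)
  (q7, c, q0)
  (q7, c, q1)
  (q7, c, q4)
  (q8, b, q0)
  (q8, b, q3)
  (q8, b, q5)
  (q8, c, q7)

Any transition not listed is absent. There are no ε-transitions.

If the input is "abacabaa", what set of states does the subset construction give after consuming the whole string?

Start in {q0}.
Read 'a': q0→{q1, q4}; now {q1, q4}.
Read 'b': q1→{q1}, q4→{q0, q4}; now {q0, q1, q4}.
Read 'a': q0→{q1, q4}, q1→{q5}, q4→{q4, q7}; now {q1, q4, q5, q7}.
Read 'c': q1→{q1, q2}, q4→{q3}, q5→∅, q7→{q0, q1, q4}; now {q0, q1, q2, q3, q4}.
Read 'a': q0→{q1, q4}, q1→{q5}, q2→{q8}, q3→{q0}, q4→{q4, q7}; now {q0, q1, q4, q5, q7, q8}.
Read 'b': q0→∅, q1→{q1}, q4→{q0, q4}, q5→{q2, q5, q8}, q7→{q2, q4}, q8→{q0, q3, q5}; now {q0, q1, q2, q3, q4, q5, q8}.
Read 'a': q0→{q1, q4}, q1→{q5}, q2→{q8}, q3→{q0}, q4→{q4, q7}, q5→∅, q8→∅; now {q0, q1, q4, q5, q7, q8}.
Read 'a': q0→{q1, q4}, q1→{q5}, q4→{q4, q7}, q5→∅, q7→{q4}, q8→∅; now {q1, q4, q5, q7}.

{q1, q4, q5, q7}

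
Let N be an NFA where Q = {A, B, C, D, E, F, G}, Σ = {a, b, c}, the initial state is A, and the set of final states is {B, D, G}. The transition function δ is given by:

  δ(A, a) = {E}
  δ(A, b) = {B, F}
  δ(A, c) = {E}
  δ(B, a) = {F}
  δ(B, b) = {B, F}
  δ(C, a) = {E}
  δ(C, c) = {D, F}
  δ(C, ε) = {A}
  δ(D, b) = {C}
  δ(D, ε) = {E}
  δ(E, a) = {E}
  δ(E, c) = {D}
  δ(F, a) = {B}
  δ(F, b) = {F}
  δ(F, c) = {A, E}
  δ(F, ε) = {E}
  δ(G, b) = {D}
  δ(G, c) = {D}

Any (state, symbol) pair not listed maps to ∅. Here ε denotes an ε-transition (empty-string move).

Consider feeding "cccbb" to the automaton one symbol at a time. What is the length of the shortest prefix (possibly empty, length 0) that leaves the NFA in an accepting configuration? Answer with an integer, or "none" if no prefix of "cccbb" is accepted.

2

Start in {A}.
Read 'c': A→{E}; now {E}.
Read 'c': E→{D}; union {D}; ε-closure = {D, E}.
None of the earlier sets intersect F, but {D, E} does.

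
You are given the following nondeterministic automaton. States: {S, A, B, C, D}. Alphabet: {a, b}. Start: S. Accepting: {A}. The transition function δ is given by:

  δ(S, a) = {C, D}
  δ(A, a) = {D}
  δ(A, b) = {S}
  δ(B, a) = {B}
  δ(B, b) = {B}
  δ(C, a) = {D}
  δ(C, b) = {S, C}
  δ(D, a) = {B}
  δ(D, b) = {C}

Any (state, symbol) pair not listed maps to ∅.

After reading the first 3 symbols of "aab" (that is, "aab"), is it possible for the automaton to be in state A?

Start in {S}.
Read 'a': S→{C, D}; now {C, D}.
Read 'a': C→{D}, D→{B}; now {B, D}.
Read 'b': B→{B}, D→{C}; now {B, C}.
State A is not in {B, C}.

No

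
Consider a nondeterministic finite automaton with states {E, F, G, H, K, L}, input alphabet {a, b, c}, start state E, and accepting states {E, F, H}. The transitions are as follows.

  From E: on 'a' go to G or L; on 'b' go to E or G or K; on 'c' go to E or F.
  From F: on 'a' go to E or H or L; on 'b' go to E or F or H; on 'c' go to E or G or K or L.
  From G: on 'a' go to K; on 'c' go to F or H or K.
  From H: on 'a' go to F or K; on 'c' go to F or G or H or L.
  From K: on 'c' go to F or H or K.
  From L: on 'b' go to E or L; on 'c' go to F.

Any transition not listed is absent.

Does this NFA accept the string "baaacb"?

No

Start in {E}.
Read 'b': E→{E, G, K}; now {E, G, K}.
Read 'a': E→{G, L}, G→{K}, K→∅; now {G, K, L}.
Read 'a': G→{K}, K→∅, L→∅; now {K}.
Read 'a': K→∅; now ∅.
The set is empty and remains empty for the remaining 2 symbols.
The final set ∅ contains no accepting state.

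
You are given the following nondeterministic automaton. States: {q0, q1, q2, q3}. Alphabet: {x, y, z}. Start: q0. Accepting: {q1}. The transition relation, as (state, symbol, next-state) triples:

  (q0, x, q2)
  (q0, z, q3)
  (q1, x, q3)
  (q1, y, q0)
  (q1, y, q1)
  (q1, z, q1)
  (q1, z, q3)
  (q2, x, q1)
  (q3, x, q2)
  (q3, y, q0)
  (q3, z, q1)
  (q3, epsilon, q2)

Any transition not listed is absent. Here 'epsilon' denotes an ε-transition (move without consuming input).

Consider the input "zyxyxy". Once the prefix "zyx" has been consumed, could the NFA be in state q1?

No

Start in {q0}.
Read 'z': q0→{q3}; union {q3}; ε-closure = {q2, q3}.
Read 'y': q2→∅, q3→{q0}; now {q0}.
Read 'x': q0→{q2}; now {q2}.
State q1 is not in {q2}.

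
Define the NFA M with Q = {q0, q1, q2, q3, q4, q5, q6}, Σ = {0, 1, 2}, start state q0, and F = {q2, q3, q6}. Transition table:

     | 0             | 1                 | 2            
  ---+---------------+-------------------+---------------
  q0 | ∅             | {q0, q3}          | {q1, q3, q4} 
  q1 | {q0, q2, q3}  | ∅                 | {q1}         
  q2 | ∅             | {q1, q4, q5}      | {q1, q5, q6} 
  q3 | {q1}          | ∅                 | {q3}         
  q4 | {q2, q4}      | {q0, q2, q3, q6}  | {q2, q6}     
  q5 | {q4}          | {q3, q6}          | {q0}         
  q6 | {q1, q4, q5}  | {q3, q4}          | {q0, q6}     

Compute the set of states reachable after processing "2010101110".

Start in {q0}.
Read '2': q0→{q1, q3, q4}; now {q1, q3, q4}.
Read '0': q1→{q0, q2, q3}, q3→{q1}, q4→{q2, q4}; now {q0, q1, q2, q3, q4}.
Read '1': q0→{q0, q3}, q1→∅, q2→{q1, q4, q5}, q3→∅, q4→{q0, q2, q3, q6}; now {q0, q1, q2, q3, q4, q5, q6}.
Read '0': q0→∅, q1→{q0, q2, q3}, q2→∅, q3→{q1}, q4→{q2, q4}, q5→{q4}, q6→{q1, q4, q5}; now {q0, q1, q2, q3, q4, q5}.
Read '1': q0→{q0, q3}, q1→∅, q2→{q1, q4, q5}, q3→∅, q4→{q0, q2, q3, q6}, q5→{q3, q6}; now {q0, q1, q2, q3, q4, q5, q6}.
Read '0': q0→∅, q1→{q0, q2, q3}, q2→∅, q3→{q1}, q4→{q2, q4}, q5→{q4}, q6→{q1, q4, q5}; now {q0, q1, q2, q3, q4, q5}.
Read '1': q0→{q0, q3}, q1→∅, q2→{q1, q4, q5}, q3→∅, q4→{q0, q2, q3, q6}, q5→{q3, q6}; now {q0, q1, q2, q3, q4, q5, q6}.
Read '1': q0→{q0, q3}, q1→∅, q2→{q1, q4, q5}, q3→∅, q4→{q0, q2, q3, q6}, q5→{q3, q6}, q6→{q3, q4}; now {q0, q1, q2, q3, q4, q5, q6}.
Read '1': q0→{q0, q3}, q1→∅, q2→{q1, q4, q5}, q3→∅, q4→{q0, q2, q3, q6}, q5→{q3, q6}, q6→{q3, q4}; now {q0, q1, q2, q3, q4, q5, q6}.
Read '0': q0→∅, q1→{q0, q2, q3}, q2→∅, q3→{q1}, q4→{q2, q4}, q5→{q4}, q6→{q1, q4, q5}; now {q0, q1, q2, q3, q4, q5}.

{q0, q1, q2, q3, q4, q5}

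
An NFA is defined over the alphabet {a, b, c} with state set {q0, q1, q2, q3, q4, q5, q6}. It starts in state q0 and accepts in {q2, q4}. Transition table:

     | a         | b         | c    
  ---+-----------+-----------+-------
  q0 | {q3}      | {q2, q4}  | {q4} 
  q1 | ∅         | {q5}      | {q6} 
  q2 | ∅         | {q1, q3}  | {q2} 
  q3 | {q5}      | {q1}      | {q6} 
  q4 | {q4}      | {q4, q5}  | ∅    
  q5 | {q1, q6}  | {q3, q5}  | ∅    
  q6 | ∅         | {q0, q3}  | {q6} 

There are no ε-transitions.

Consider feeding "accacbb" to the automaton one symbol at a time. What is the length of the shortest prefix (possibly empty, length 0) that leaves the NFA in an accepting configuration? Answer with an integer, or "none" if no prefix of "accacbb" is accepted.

none

Start in {q0}.
Read 'a': {q0} → {q3}.
Read 'c': {q3} → {q6}.
Read 'c': {q6} → {q6}.
Read 'a': {q6} → ∅.
The set is empty and remains empty for the remaining 3 symbols.
No reachable set along the way intersects F.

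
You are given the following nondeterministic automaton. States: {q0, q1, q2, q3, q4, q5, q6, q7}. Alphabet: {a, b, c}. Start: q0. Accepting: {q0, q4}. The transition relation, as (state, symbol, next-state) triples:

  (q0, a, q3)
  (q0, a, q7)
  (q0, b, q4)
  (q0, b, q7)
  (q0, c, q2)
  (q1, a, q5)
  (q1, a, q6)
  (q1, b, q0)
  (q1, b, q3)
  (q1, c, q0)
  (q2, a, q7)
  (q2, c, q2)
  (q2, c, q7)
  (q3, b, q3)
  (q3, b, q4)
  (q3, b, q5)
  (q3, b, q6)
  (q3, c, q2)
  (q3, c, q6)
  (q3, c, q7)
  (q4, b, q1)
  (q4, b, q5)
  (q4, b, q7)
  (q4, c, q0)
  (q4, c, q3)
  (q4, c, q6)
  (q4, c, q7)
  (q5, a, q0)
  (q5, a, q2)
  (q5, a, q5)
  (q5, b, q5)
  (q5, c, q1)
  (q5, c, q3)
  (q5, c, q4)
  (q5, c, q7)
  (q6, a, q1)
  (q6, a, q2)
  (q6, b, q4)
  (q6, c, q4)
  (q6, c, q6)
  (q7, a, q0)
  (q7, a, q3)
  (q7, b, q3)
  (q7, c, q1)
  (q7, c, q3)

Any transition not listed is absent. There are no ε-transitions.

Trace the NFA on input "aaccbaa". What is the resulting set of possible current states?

Start in {q0}.
Read 'a': q0→{q3, q7}; now {q3, q7}.
Read 'a': q3→∅, q7→{q0, q3}; now {q0, q3}.
Read 'c': q0→{q2}, q3→{q2, q6, q7}; now {q2, q6, q7}.
Read 'c': q2→{q2, q7}, q6→{q4, q6}, q7→{q1, q3}; now {q1, q2, q3, q4, q6, q7}.
Read 'b': q1→{q0, q3}, q2→∅, q3→{q3, q4, q5, q6}, q4→{q1, q5, q7}, q6→{q4}, q7→{q3}; now {q0, q1, q3, q4, q5, q6, q7}.
Read 'a': q0→{q3, q7}, q1→{q5, q6}, q3→∅, q4→∅, q5→{q0, q2, q5}, q6→{q1, q2}, q7→{q0, q3}; now {q0, q1, q2, q3, q5, q6, q7}.
Read 'a': q0→{q3, q7}, q1→{q5, q6}, q2→{q7}, q3→∅, q5→{q0, q2, q5}, q6→{q1, q2}, q7→{q0, q3}; now {q0, q1, q2, q3, q5, q6, q7}.

{q0, q1, q2, q3, q5, q6, q7}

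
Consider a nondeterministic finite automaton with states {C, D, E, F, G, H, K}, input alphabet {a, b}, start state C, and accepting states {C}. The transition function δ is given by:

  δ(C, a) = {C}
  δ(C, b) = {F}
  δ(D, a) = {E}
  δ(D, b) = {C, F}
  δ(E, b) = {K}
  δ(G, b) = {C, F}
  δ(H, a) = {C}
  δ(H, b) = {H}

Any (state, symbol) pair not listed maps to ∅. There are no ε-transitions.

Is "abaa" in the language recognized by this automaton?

No

Start in {C}.
Read 'a': {C} → {C}.
Read 'b': {C} → {F}.
Read 'a': {F} → ∅.
The set is empty and remains empty for the remaining 1 symbol.
The final set ∅ contains no accepting state.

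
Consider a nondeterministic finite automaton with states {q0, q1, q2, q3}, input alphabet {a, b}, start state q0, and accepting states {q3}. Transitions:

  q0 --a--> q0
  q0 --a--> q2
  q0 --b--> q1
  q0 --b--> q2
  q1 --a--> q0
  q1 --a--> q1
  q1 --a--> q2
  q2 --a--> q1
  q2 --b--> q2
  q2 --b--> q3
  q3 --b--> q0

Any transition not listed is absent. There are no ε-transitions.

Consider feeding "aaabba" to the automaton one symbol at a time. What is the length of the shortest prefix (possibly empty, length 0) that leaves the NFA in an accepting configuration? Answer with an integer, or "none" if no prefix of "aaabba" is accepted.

4

Start in {q0}.
Read 'a': q0→{q0, q2}; now {q0, q2}.
Read 'a': q0→{q0, q2}, q2→{q1}; now {q0, q1, q2}.
Read 'a': q0→{q0, q2}, q1→{q0, q1, q2}, q2→{q1}; now {q0, q1, q2}.
Read 'b': q0→{q1, q2}, q1→∅, q2→{q2, q3}; now {q1, q2, q3}.
None of the earlier sets intersect F, but {q1, q2, q3} does.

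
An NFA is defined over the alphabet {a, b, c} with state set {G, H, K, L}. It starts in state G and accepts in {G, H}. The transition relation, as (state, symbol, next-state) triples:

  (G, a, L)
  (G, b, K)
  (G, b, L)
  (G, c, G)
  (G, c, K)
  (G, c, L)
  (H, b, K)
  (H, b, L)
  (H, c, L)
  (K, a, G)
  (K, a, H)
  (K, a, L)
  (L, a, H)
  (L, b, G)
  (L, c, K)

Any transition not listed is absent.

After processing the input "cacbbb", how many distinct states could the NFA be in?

Start in {G}.
Read 'c': G→{G, K, L}; now {G, K, L}.
Read 'a': G→{L}, K→{G, H, L}, L→{H}; now {G, H, L}.
Read 'c': G→{G, K, L}, H→{L}, L→{K}; now {G, K, L}.
Read 'b': G→{K, L}, K→∅, L→{G}; now {G, K, L}.
Read 'b': G→{K, L}, K→∅, L→{G}; now {G, K, L}.
Read 'b': G→{K, L}, K→∅, L→{G}; now {G, K, L}.
That set has 3 states.

3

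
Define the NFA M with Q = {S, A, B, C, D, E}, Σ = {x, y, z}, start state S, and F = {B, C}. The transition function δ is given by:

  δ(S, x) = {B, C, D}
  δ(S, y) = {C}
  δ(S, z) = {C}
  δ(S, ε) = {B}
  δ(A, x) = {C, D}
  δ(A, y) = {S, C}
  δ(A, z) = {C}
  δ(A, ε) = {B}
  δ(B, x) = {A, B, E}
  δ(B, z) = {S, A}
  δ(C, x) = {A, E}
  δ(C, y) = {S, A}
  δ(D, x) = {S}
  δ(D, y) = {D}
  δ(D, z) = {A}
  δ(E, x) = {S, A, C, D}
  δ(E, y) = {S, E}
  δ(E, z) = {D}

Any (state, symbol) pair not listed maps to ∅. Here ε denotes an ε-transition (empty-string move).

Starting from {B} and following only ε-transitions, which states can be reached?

{B}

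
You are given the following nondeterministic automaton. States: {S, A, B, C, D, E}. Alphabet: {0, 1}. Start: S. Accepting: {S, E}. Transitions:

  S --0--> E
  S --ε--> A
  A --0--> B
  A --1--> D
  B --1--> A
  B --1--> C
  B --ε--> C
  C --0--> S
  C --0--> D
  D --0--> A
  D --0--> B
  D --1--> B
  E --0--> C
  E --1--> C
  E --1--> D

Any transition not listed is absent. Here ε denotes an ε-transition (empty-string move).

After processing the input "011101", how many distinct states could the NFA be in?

4

Start: ε-closure({S}) = {S, A}.
Read '0': {S, A} → {B, C, E}.
Read '1': {B, C, E} → {A, C, D}.
Read '1': {A, C, D} → {B, C, D}.
Read '1': {B, C, D} → {A, B, C}.
Read '0': {A, B, C} → {S, A, B, C, D}.
Read '1': {S, A, B, C, D} → {A, B, C, D}.
That set has 4 states.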